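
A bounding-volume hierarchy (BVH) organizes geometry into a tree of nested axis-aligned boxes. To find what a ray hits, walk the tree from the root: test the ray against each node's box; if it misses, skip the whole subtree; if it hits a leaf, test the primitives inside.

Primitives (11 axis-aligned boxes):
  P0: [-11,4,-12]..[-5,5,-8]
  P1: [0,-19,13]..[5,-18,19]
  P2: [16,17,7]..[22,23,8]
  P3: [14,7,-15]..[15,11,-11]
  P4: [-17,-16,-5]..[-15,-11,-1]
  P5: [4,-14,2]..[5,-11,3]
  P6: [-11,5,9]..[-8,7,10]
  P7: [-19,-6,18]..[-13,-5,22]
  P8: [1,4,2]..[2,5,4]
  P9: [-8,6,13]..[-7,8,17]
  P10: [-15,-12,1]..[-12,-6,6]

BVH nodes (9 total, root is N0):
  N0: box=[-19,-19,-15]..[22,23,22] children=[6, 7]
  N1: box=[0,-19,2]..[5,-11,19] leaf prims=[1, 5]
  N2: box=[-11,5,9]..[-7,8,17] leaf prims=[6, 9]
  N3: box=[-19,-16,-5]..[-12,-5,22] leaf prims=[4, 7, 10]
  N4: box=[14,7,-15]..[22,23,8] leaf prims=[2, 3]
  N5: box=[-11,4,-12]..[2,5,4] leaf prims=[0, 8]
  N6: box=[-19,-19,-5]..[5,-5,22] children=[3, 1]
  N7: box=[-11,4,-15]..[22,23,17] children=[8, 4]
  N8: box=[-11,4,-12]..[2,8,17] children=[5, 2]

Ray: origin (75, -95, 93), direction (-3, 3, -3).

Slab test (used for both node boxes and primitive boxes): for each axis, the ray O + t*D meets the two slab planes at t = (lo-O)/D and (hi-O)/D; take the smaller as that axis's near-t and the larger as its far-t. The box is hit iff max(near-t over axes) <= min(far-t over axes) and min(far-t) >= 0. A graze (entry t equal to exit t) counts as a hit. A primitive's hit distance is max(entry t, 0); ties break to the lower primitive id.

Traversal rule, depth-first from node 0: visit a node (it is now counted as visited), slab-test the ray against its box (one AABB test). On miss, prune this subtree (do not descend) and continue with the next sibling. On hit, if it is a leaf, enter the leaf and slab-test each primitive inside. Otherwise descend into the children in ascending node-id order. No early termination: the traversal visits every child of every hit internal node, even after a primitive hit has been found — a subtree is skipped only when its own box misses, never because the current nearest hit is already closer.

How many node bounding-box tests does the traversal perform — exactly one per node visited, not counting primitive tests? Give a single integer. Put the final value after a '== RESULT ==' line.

Walk:
N0 x:[53/3,94/3] y:[76/3,118/3] z:[71/3,36] -> hit [76/3,94/3], descend [6, 7]
  N6 x:[70/3,94/3] y:[76/3,30] z:[71/3,98/3] -> hit [76/3,30], descend [1, 3]
    N1 x:[70/3,25] y:[76/3,28] z:[74/3,91/3] -> miss, prune
    N3 x:[29,94/3] y:[79/3,30] z:[71/3,98/3] -> hit [29,30] leaf, test {P4(miss), P7(miss), P10@t=29}
  N7 x:[53/3,86/3] y:[33,118/3] z:[76/3,36] -> miss, prune

Visited [0, 6, 1, 3, 7]. Tests: 5 box, 1 leaf. Nearest: P10.

== RESULT ==
5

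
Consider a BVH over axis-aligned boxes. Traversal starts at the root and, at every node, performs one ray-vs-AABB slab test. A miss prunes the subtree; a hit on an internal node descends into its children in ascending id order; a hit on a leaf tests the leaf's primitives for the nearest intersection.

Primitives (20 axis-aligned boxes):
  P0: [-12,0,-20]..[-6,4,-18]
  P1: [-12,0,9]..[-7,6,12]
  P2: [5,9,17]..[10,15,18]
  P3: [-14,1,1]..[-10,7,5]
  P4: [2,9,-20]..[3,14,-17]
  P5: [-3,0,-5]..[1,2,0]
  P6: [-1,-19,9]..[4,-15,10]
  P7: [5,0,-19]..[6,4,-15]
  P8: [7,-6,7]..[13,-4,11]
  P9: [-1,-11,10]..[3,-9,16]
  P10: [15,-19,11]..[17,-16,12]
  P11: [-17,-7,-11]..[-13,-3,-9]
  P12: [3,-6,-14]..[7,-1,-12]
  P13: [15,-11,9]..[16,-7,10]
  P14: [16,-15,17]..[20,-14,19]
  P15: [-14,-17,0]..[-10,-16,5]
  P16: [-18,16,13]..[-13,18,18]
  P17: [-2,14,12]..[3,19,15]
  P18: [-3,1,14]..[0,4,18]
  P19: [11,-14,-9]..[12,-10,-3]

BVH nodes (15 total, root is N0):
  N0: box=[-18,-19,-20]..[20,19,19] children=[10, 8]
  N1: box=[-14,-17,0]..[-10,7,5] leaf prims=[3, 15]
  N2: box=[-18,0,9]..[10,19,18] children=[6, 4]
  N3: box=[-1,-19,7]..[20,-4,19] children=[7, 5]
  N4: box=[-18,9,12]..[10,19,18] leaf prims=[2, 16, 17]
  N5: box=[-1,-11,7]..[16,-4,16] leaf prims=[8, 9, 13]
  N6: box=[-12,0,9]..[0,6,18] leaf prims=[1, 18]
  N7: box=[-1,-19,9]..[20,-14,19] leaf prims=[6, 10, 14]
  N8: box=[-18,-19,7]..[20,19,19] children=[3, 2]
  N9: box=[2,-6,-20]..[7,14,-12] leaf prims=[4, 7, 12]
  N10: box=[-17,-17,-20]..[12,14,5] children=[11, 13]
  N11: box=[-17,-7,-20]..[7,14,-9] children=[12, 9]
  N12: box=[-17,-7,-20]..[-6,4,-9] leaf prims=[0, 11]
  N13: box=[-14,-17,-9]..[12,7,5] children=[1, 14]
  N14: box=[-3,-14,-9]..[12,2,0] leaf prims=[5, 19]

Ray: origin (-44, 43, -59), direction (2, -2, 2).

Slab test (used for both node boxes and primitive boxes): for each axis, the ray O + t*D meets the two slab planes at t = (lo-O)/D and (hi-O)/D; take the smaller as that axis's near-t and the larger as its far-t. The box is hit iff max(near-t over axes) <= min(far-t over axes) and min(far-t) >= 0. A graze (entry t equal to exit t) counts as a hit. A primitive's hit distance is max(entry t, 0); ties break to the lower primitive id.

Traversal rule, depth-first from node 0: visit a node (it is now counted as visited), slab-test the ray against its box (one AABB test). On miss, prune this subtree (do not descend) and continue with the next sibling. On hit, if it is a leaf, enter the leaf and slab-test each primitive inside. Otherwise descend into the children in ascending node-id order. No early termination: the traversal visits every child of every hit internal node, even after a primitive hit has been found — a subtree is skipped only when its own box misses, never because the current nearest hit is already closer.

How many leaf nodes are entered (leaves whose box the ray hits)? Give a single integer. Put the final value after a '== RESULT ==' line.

Trace the traversal:
N0 x:[13,32] y:[12,31] z:[39/2,39] -> hit [39/2,31], descend [8, 10]
  N8 x:[13,32] y:[12,31] z:[33,39] -> miss, prune
  N10 x:[27/2,28] y:[29/2,30] z:[39/2,32] -> hit [39/2,28], descend [11, 13]
    N11 x:[27/2,51/2] y:[29/2,25] z:[39/2,25] -> hit [39/2,25], descend [9, 12]
      N9 x:[23,51/2] y:[29/2,49/2] z:[39/2,47/2] -> hit [23,47/2] leaf, test {P4(miss), P7(miss), P12@t=47/2}
      N12 x:[27/2,19] y:[39/2,25] z:[39/2,25] -> miss, prune
    N13 x:[15,28] y:[18,30] z:[25,32] -> hit [25,28], descend [1, 14]
      N1 x:[15,17] y:[18,30] z:[59/2,32] -> miss, prune
      N14 x:[41/2,28] y:[41/2,57/2] z:[25,59/2] -> hit [25,28] leaf, test {P5(miss), P19@t=55/2}

Summary -> nodes [0, 8, 10, 11, 9, 12, 13, 1, 14]; box-tests=9; leaf-entries=2; first=P12

== RESULT ==
2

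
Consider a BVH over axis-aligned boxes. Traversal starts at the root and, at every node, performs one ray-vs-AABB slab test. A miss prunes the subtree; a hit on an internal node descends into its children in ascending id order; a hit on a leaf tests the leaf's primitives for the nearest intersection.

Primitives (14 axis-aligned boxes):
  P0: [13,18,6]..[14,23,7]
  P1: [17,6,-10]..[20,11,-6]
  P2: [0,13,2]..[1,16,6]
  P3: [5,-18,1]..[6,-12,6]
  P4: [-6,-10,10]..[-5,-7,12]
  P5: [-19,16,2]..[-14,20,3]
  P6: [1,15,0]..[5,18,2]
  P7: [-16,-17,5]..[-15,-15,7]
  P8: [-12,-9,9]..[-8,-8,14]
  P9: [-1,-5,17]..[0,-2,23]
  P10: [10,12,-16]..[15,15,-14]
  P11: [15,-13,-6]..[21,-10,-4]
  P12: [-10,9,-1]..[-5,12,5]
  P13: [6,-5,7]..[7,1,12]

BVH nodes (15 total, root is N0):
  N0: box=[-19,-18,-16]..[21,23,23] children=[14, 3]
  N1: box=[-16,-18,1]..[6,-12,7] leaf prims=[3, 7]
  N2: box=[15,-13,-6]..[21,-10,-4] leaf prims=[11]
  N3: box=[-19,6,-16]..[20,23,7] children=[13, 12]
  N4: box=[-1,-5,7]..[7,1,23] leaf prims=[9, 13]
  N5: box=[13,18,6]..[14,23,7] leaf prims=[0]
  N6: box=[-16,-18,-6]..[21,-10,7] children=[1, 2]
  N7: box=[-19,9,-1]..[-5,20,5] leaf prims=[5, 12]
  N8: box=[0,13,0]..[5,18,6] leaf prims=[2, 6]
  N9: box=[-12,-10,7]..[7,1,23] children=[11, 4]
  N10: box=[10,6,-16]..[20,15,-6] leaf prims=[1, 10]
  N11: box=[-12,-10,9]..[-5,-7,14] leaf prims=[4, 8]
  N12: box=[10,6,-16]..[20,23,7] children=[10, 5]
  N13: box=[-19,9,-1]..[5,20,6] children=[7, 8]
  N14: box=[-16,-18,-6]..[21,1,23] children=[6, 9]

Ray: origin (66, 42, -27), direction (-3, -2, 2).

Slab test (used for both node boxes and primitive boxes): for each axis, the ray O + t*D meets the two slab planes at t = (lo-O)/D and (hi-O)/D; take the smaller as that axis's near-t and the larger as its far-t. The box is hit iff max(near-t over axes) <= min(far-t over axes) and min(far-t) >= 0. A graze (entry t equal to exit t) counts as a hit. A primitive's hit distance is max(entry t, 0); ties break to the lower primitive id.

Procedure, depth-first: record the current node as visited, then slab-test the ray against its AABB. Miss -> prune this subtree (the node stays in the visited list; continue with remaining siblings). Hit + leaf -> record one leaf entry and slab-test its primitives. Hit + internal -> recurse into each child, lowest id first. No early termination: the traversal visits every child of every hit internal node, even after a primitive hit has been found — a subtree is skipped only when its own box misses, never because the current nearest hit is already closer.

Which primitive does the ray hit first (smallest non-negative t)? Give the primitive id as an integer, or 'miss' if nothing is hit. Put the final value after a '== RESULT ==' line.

Trace the traversal:
N0 x:[15,85/3] y:[19/2,30] z:[11/2,25] -> hit [15,25], descend [3, 14]
  N3 x:[46/3,85/3] y:[19/2,18] z:[11/2,17] -> hit [46/3,17], descend [12, 13]
    N12 x:[46/3,56/3] y:[19/2,18] z:[11/2,17] -> hit [46/3,17], descend [5, 10]
      N5 x:[52/3,53/3] y:[19/2,12] z:[33/2,17] -> miss, prune
      N10 x:[46/3,56/3] y:[27/2,18] z:[11/2,21/2] -> miss, prune
    N13 x:[61/3,85/3] y:[11,33/2] z:[13,33/2] -> miss, prune
  N14 x:[15,82/3] y:[41/2,30] z:[21/2,25] -> hit [41/2,25], descend [6, 9]
    N6 x:[15,82/3] y:[26,30] z:[21/2,17] -> miss, prune
    N9 x:[59/3,26] y:[41/2,26] z:[17,25] -> hit [41/2,25], descend [4, 11]
      N4 x:[59/3,67/3] y:[41/2,47/2] z:[17,25] -> hit [41/2,67/3] leaf, test {P9@t=22, P13(miss)}
      N11 x:[71/3,26] y:[49/2,26] z:[18,41/2] -> miss, prune

11 AABB tests over nodes [0, 3, 12, 5, 10, 13, 14, 6, 9, 4, 11]; 1 leaf entered; closest P9.

== RESULT ==
9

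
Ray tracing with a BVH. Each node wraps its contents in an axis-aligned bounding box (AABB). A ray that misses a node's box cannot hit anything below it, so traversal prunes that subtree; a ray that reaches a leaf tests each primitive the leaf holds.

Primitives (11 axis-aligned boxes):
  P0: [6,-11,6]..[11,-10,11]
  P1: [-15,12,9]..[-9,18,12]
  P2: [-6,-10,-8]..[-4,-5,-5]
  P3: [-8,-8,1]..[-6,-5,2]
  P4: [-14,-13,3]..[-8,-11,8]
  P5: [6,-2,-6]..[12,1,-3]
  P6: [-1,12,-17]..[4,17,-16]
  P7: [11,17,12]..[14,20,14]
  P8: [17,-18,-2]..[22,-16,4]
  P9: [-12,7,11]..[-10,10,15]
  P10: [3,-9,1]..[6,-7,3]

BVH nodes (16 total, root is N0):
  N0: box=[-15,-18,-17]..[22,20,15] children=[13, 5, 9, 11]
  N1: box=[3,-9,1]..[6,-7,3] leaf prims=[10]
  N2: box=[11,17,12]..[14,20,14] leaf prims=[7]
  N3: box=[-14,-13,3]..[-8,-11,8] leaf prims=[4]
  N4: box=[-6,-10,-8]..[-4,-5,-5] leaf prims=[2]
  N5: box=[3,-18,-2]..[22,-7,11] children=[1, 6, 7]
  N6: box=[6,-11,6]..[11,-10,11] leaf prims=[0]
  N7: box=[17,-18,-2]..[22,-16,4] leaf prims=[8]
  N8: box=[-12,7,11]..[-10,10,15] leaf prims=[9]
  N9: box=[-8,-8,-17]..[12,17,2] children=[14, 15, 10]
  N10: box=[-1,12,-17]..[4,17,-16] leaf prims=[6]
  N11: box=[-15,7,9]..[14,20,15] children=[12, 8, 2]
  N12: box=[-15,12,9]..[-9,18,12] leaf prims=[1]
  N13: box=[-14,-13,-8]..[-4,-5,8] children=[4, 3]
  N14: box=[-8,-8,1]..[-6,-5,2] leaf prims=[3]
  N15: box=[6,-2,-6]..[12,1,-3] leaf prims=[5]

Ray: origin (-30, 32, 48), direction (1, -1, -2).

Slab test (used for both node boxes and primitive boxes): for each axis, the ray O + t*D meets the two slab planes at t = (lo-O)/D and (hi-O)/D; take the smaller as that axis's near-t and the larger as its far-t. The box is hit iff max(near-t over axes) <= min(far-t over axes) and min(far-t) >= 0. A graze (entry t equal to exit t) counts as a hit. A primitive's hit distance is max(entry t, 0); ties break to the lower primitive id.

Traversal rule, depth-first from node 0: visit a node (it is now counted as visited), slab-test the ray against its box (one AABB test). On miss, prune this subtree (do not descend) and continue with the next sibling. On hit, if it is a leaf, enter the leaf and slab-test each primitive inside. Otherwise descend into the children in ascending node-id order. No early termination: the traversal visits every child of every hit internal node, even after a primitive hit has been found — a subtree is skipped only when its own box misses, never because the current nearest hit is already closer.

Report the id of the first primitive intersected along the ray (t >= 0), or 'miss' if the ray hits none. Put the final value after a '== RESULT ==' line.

Walk:
N0 x:[15,52] y:[12,50] z:[33/2,65/2] -> hit [33/2,65/2], descend [5, 9, 11, 13]
  N5 x:[33,52] y:[39,50] z:[37/2,25] -> miss, prune
  N9 x:[22,42] y:[15,40] z:[23,65/2] -> hit [23,65/2], descend [10, 14, 15]
    N10 x:[29,34] y:[15,20] z:[32,65/2] -> miss, prune
    N14 x:[22,24] y:[37,40] z:[23,47/2] -> miss, prune
    N15 x:[36,42] y:[31,34] z:[51/2,27] -> miss, prune
  N11 x:[15,44] y:[12,25] z:[33/2,39/2] -> hit [33/2,39/2], descend [2, 8, 12]
    N2 x:[41,44] y:[12,15] z:[17,18] -> miss, prune
    N8 x:[18,20] y:[22,25] z:[33/2,37/2] -> miss, prune
    N12 x:[15,21] y:[14,20] z:[18,39/2] -> hit [18,39/2] leaf, test {P1@t=18}
  N13 x:[16,26] y:[37,45] z:[20,28] -> miss, prune

11 AABB tests over nodes [0, 5, 9, 10, 14, 15, 11, 2, 8, 12, 13]; 1 leaf entered; closest P1.

== RESULT ==
1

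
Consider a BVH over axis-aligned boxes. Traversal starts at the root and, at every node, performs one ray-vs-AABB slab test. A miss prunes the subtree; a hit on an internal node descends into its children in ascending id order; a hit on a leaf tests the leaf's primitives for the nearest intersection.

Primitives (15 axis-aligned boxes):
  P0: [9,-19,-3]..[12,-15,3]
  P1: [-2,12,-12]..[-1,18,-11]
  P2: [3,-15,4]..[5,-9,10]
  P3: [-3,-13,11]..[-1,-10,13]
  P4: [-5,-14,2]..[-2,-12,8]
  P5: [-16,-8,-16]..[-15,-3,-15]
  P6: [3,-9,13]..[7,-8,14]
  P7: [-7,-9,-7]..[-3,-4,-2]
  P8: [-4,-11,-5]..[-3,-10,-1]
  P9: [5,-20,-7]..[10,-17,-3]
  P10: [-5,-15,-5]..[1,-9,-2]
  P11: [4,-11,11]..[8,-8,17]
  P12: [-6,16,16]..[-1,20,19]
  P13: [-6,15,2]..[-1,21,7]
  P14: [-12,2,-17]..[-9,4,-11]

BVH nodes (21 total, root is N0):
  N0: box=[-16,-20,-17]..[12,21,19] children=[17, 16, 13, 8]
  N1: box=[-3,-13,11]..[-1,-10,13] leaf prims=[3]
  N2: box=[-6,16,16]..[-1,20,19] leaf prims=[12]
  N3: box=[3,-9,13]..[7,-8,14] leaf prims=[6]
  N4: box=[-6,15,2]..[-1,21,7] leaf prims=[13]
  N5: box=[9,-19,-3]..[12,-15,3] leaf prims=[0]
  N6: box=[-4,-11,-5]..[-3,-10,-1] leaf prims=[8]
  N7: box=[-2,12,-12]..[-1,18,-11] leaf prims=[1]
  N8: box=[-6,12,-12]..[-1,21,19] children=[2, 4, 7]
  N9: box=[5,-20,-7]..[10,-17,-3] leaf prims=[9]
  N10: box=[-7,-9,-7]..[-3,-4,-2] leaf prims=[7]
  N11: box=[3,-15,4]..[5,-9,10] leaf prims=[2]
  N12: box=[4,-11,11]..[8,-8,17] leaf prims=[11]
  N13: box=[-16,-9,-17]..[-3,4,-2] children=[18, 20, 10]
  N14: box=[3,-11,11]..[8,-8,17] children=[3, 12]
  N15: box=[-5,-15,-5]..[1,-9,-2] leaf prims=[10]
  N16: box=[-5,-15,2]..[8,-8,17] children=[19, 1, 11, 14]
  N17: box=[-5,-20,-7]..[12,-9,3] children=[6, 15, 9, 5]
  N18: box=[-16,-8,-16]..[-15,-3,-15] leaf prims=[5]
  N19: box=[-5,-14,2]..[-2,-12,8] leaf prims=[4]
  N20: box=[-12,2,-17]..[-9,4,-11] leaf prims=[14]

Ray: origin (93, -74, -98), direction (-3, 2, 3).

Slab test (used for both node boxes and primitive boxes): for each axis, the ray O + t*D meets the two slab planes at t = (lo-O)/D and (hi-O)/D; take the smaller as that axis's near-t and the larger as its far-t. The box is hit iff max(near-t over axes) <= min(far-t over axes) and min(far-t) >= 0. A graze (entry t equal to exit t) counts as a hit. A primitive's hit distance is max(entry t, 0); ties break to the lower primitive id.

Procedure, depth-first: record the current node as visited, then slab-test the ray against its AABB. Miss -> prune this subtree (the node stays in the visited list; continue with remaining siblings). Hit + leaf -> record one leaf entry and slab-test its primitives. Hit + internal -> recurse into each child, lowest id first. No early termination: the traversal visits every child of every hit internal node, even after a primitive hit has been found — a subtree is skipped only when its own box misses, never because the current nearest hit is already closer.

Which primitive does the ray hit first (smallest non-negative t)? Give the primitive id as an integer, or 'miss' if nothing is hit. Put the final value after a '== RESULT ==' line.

Trace the traversal:
N0 x:[27,109/3] y:[27,95/2] z:[27,39] -> hit [27,109/3], descend [8, 13, 16, 17]
  N8 x:[94/3,33] y:[43,95/2] z:[86/3,39] -> miss, prune
  N13 x:[32,109/3] y:[65/2,39] z:[27,32] -> miss, prune
  N16 x:[85/3,98/3] y:[59/2,33] z:[100/3,115/3] -> miss, prune
  N17 x:[27,98/3] y:[27,65/2] z:[91/3,101/3] -> hit [91/3,65/2], descend [5, 6, 9, 15]
    N5 x:[27,28] y:[55/2,59/2] z:[95/3,101/3] -> miss, prune
    N6 x:[32,97/3] y:[63/2,32] z:[31,97/3] -> hit [32,32] leaf, test {P8@t=32}
    N9 x:[83/3,88/3] y:[27,57/2] z:[91/3,95/3] -> miss, prune
    N15 x:[92/3,98/3] y:[59/2,65/2] z:[31,32] -> hit [31,32] leaf, test {P10@t=31}

9 AABB tests over nodes [0, 8, 13, 16, 17, 5, 6, 9, 15]; 2 leaves entered; closest P10.

== RESULT ==
10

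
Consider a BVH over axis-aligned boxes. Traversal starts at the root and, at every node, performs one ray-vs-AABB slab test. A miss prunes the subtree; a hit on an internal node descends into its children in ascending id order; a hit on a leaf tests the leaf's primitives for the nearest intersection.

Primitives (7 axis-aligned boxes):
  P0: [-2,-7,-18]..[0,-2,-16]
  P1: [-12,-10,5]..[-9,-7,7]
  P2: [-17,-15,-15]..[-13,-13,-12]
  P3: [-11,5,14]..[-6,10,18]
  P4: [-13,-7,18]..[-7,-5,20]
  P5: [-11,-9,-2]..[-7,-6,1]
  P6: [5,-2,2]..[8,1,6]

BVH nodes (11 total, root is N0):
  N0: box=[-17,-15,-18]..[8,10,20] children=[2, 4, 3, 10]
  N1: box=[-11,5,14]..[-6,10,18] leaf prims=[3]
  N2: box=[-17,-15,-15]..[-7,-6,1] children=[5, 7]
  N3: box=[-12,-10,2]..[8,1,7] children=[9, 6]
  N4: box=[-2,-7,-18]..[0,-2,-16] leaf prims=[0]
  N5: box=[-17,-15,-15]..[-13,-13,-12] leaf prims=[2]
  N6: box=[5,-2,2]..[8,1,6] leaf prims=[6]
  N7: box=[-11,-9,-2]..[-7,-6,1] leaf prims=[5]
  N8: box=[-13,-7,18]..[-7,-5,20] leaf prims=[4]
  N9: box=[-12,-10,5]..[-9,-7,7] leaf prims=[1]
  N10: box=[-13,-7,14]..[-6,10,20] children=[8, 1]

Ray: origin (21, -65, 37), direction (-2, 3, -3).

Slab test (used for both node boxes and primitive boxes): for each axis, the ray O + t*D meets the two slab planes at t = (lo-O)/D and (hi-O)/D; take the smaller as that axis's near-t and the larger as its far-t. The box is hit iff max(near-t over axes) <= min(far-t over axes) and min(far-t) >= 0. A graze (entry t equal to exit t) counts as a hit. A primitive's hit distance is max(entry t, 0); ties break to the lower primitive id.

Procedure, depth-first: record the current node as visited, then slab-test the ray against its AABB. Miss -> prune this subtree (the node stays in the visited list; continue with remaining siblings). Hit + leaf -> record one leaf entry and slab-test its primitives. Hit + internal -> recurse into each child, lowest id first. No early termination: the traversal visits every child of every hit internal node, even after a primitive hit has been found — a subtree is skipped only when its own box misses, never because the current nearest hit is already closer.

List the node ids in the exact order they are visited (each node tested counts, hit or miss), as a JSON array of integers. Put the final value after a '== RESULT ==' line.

Traverse from the root:
N0 x:[13/2,19] y:[50/3,25] z:[17/3,55/3] -> hit [50/3,55/3], descend [2, 3, 4, 10]
  N2 x:[14,19] y:[50/3,59/3] z:[12,52/3] -> hit [50/3,52/3], descend [5, 7]
    N5 x:[17,19] y:[50/3,52/3] z:[49/3,52/3] -> hit [17,52/3] leaf, test {P2@t=17}
    N7 x:[14,16] y:[56/3,59/3] z:[12,13] -> miss, prune
  N3 x:[13/2,33/2] y:[55/3,22] z:[10,35/3] -> miss, prune
  N4 x:[21/2,23/2] y:[58/3,21] z:[53/3,55/3] -> miss, prune
  N10 x:[27/2,17] y:[58/3,25] z:[17/3,23/3] -> miss, prune

Summary -> nodes [0, 2, 5, 7, 3, 4, 10]; box-tests=7; leaf-entries=1; first=P2

== RESULT ==
[0, 2, 5, 7, 3, 4, 10]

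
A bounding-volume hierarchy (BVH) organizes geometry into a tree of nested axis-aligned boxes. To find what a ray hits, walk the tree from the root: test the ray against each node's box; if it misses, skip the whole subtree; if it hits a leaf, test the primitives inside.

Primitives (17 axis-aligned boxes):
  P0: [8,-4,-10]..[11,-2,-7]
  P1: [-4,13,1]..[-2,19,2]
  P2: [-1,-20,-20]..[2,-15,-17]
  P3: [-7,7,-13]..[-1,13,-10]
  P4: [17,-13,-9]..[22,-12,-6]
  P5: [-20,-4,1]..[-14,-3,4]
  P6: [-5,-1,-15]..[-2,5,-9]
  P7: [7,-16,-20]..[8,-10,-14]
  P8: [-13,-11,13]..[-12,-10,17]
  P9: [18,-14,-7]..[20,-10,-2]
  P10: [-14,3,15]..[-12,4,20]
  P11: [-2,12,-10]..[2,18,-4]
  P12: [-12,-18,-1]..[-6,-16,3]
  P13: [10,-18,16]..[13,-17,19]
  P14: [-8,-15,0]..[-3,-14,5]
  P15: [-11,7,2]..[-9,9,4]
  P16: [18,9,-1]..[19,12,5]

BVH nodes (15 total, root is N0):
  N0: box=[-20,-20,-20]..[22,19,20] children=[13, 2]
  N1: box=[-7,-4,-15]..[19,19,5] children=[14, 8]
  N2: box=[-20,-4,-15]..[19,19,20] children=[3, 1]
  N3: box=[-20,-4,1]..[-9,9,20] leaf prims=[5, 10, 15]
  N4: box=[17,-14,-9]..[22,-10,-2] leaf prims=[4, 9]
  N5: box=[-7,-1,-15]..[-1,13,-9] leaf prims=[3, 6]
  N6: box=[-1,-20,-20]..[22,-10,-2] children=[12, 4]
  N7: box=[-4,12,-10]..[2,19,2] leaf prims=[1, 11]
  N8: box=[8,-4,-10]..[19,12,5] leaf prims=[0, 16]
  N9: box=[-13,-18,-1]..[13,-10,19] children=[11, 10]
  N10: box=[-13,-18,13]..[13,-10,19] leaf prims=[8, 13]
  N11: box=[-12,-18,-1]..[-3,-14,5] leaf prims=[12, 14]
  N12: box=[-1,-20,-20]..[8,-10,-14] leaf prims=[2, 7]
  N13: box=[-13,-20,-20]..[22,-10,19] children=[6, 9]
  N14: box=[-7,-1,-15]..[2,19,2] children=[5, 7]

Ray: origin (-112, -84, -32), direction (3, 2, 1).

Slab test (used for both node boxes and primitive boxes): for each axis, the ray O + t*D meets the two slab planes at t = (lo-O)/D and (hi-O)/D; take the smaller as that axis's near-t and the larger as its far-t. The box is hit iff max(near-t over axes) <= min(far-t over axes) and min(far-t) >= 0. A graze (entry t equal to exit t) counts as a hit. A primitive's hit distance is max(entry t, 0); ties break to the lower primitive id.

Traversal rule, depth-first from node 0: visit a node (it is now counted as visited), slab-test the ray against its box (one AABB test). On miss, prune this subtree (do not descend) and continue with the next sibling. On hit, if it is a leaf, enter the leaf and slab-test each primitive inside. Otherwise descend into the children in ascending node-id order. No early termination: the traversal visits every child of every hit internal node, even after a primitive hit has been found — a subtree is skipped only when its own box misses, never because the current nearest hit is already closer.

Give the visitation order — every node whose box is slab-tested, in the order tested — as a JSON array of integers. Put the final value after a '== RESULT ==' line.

Traverse from the root:
N0 x:[92/3,134/3] y:[32,103/2] z:[12,52] -> hit [32,134/3], descend [2, 13]
  N2 x:[92/3,131/3] y:[40,103/2] z:[17,52] -> hit [40,131/3], descend [1, 3]
    N1 x:[35,131/3] y:[40,103/2] z:[17,37] -> miss, prune
    N3 x:[92/3,103/3] y:[40,93/2] z:[33,52] -> miss, prune
  N13 x:[33,134/3] y:[32,37] z:[12,51] -> hit [33,37], descend [6, 9]
    N6 x:[37,134/3] y:[32,37] z:[12,30] -> miss, prune
    N9 x:[33,125/3] y:[33,37] z:[31,51] -> hit [33,37], descend [10, 11]
      N10 x:[33,125/3] y:[33,37] z:[45,51] -> miss, prune
      N11 x:[100/3,109/3] y:[33,35] z:[31,37] -> hit [100/3,35] leaf, test {P12@t=100/3, P14@t=104/3}

9 AABB tests over nodes [0, 2, 1, 3, 13, 6, 9, 10, 11]; 1 leaf entered; closest P12.

== RESULT ==
[0, 2, 1, 3, 13, 6, 9, 10, 11]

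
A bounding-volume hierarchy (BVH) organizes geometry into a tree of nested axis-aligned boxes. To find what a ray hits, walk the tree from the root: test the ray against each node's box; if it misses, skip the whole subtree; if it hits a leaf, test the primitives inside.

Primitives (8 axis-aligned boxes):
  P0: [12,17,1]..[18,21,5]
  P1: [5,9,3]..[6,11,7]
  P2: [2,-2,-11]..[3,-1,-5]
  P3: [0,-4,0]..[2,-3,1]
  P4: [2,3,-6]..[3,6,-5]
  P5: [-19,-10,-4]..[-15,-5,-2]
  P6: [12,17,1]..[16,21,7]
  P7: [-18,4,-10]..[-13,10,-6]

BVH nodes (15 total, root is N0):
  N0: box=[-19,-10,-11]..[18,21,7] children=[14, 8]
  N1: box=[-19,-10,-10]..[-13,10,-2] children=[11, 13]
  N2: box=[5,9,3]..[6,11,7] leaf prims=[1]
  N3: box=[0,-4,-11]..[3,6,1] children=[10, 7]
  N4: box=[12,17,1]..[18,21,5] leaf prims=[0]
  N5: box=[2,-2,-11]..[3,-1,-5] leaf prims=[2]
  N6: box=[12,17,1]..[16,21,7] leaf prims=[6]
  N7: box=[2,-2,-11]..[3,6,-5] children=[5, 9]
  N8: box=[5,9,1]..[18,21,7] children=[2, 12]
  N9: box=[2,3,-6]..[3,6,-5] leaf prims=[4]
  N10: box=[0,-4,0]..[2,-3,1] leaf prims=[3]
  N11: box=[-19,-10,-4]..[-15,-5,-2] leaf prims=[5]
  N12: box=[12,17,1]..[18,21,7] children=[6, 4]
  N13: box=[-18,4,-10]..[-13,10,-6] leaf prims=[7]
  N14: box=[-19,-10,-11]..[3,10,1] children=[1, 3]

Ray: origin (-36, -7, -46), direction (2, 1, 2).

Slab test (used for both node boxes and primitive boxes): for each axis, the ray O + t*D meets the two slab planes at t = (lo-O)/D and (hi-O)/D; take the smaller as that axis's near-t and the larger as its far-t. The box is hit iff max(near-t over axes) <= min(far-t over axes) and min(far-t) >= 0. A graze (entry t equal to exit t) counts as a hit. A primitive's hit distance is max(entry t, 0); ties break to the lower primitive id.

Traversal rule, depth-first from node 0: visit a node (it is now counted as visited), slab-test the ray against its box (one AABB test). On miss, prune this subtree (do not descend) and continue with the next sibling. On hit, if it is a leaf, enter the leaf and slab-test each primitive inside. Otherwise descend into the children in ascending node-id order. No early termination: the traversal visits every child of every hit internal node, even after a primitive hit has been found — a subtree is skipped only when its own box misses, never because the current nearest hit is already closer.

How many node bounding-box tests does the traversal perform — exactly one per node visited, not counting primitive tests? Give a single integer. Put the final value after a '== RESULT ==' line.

Traverse from the root:
N0 x:[17/2,27] y:[-3,28] z:[35/2,53/2] -> hit [35/2,53/2], descend [8, 14]
  N8 x:[41/2,27] y:[16,28] z:[47/2,53/2] -> hit [47/2,53/2], descend [2, 12]
    N2 x:[41/2,21] y:[16,18] z:[49/2,53/2] -> miss, prune
    N12 x:[24,27] y:[24,28] z:[47/2,53/2] -> hit [24,53/2], descend [4, 6]
      N4 x:[24,27] y:[24,28] z:[47/2,51/2] -> hit [24,51/2] leaf, test {P0@t=24}
      N6 x:[24,26] y:[24,28] z:[47/2,53/2] -> hit [24,26] leaf, test {P6@t=24}
  N14 x:[17/2,39/2] y:[-3,17] z:[35/2,47/2] -> miss, prune

Visited [0, 8, 2, 12, 4, 6, 14]. Tests: 7 box, 2 leaf. Nearest: P0.

== RESULT ==
7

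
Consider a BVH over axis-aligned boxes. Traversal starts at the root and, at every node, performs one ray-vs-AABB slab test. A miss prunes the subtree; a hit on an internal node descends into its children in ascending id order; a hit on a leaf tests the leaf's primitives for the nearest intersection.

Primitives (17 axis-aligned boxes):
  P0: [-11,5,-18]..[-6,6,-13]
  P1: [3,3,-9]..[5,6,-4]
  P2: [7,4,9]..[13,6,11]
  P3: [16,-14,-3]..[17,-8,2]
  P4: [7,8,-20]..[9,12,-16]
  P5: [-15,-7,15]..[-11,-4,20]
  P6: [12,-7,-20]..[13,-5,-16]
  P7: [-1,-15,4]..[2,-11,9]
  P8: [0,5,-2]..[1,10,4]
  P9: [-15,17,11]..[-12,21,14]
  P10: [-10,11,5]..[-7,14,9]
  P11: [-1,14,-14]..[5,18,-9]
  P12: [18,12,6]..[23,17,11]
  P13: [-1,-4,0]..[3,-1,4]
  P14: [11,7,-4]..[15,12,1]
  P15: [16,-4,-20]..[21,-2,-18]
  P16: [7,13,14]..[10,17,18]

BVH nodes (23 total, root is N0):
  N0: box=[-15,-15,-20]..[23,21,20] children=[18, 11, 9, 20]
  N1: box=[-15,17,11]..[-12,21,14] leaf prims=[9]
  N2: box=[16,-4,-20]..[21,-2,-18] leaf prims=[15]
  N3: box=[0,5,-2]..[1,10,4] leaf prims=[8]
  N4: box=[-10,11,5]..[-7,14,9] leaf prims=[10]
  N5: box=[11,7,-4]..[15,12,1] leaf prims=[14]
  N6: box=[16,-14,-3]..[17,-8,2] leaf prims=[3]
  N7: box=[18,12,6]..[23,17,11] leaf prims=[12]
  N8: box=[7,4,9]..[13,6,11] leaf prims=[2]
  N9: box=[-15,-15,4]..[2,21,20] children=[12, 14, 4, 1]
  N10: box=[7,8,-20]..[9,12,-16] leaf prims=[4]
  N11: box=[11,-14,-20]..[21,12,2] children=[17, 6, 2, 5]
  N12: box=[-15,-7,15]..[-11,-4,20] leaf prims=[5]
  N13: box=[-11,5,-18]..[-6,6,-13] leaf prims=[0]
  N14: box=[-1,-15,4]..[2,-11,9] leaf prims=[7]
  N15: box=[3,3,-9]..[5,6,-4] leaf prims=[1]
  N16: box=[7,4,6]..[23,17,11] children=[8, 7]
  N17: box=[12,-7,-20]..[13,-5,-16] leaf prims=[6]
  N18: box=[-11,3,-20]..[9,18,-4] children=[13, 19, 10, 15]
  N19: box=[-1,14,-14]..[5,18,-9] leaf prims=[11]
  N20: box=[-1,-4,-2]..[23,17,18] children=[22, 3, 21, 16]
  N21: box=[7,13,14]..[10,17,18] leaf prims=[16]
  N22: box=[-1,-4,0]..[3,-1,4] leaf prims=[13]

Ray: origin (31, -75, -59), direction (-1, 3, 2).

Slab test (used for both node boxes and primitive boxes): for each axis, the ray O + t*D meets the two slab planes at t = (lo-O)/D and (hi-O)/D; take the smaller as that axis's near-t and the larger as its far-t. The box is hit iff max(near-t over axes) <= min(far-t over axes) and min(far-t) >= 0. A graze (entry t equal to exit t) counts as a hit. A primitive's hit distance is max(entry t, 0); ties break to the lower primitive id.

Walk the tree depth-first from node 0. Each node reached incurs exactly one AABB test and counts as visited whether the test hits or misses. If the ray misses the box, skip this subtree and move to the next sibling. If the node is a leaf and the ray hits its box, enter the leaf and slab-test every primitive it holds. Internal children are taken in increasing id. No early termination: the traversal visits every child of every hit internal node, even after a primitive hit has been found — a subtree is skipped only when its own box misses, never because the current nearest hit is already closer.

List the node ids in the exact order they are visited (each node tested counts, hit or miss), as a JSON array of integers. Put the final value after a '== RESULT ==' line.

Walk:
N0 x:[8,46] y:[20,32] z:[39/2,79/2] -> hit [20,32], descend [9, 11, 18, 20]
  N9 x:[29,46] y:[20,32] z:[63/2,79/2] -> hit [63/2,32], descend [1, 4, 12, 14]
    N1 x:[43,46] y:[92/3,32] z:[35,73/2] -> miss, prune
    N4 x:[38,41] y:[86/3,89/3] z:[32,34] -> miss, prune
    N12 x:[42,46] y:[68/3,71/3] z:[37,79/2] -> miss, prune
    N14 x:[29,32] y:[20,64/3] z:[63/2,34] -> miss, prune
  N11 x:[10,20] y:[61/3,29] z:[39/2,61/2] -> miss, prune
  N18 x:[22,42] y:[26,31] z:[39/2,55/2] -> hit [26,55/2], descend [10, 13, 15, 19]
    N10 x:[22,24] y:[83/3,29] z:[39/2,43/2] -> miss, prune
    N13 x:[37,42] y:[80/3,27] z:[41/2,23] -> miss, prune
    N15 x:[26,28] y:[26,27] z:[25,55/2] -> hit [26,27] leaf, test {P1@t=26}
    N19 x:[26,32] y:[89/3,31] z:[45/2,25] -> miss, prune
  N20 x:[8,32] y:[71/3,92/3] z:[57/2,77/2] -> hit [57/2,92/3], descend [3, 16, 21, 22]
    N3 x:[30,31] y:[80/3,85/3] z:[57/2,63/2] -> miss, prune
    N16 x:[8,24] y:[79/3,92/3] z:[65/2,35] -> miss, prune
    N21 x:[21,24] y:[88/3,92/3] z:[73/2,77/2] -> miss, prune
    N22 x:[28,32] y:[71/3,74/3] z:[59/2,63/2] -> miss, prune

17 AABB tests over nodes [0, 9, 1, 4, 12, 14, 11, 18, 10, 13, 15, 19, 20, 3, 16, 21, 22]; 1 leaf entered; closest P1.

== RESULT ==
[0, 9, 1, 4, 12, 14, 11, 18, 10, 13, 15, 19, 20, 3, 16, 21, 22]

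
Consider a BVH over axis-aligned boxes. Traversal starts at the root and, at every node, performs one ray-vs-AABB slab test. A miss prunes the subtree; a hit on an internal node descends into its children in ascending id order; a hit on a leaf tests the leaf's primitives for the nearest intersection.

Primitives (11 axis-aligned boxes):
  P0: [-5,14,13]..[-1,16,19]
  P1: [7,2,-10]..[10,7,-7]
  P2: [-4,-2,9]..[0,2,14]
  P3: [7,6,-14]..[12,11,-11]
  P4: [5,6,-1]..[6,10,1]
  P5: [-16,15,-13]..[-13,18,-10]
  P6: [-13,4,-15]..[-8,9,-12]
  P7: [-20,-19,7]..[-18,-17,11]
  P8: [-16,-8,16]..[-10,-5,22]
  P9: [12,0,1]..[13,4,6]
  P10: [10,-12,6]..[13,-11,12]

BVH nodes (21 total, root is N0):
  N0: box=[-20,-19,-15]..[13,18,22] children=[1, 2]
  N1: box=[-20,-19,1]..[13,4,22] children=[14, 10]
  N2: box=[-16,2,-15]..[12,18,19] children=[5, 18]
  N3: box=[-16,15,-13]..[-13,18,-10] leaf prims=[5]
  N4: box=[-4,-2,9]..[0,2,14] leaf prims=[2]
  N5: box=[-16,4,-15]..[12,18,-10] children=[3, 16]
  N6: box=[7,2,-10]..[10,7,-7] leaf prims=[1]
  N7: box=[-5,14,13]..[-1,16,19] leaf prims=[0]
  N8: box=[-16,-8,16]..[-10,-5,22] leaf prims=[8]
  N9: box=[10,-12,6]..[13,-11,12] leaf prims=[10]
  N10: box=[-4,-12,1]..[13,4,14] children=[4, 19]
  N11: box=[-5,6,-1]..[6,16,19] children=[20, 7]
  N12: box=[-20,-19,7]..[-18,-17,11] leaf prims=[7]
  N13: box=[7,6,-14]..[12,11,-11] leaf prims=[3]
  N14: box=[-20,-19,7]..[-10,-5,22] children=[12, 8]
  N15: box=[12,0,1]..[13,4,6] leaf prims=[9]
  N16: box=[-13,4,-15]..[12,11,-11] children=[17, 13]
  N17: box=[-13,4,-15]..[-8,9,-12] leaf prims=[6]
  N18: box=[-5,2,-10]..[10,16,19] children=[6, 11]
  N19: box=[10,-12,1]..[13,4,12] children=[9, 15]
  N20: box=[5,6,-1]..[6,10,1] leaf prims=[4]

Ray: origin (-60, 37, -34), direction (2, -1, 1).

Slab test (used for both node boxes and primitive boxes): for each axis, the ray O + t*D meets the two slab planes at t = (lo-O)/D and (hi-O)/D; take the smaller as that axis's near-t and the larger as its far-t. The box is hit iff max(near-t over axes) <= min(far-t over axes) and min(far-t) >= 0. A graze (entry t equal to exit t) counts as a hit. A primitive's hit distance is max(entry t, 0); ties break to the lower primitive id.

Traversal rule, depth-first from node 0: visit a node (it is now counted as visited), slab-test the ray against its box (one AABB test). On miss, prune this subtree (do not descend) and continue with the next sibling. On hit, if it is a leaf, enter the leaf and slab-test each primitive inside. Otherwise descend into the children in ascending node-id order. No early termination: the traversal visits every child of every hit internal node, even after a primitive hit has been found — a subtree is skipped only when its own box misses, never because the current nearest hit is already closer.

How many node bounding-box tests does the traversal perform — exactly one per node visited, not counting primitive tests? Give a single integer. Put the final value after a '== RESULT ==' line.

Traverse from the root:
N0 x:[20,73/2] y:[19,56] z:[19,56] -> hit [20,73/2], descend [1, 2]
  N1 x:[20,73/2] y:[33,56] z:[35,56] -> hit [35,73/2], descend [10, 14]
    N10 x:[28,73/2] y:[33,49] z:[35,48] -> hit [35,73/2], descend [4, 19]
      N4 x:[28,30] y:[35,39] z:[43,48] -> miss, prune
      N19 x:[35,73/2] y:[33,49] z:[35,46] -> hit [35,73/2], descend [9, 15]
        N9 x:[35,73/2] y:[48,49] z:[40,46] -> miss, prune
        N15 x:[36,73/2] y:[33,37] z:[35,40] -> hit [36,73/2] leaf, test {P9@t=36}
    N14 x:[20,25] y:[42,56] z:[41,56] -> miss, prune
  N2 x:[22,36] y:[19,35] z:[19,53] -> hit [22,35], descend [5, 18]
    N5 x:[22,36] y:[19,33] z:[19,24] -> hit [22,24], descend [3, 16]
      N3 x:[22,47/2] y:[19,22] z:[21,24] -> hit [22,22] leaf, test {P5@t=22}
      N16 x:[47/2,36] y:[26,33] z:[19,23] -> miss, prune
    N18 x:[55/2,35] y:[21,35] z:[24,53] -> hit [55/2,35], descend [6, 11]
      N6 x:[67/2,35] y:[30,35] z:[24,27] -> miss, prune
      N11 x:[55/2,33] y:[21,31] z:[33,53] -> miss, prune

Visited [0, 1, 10, 4, 19, 9, 15, 14, 2, 5, 3, 16, 18, 6, 11]. Tests: 15 box, 2 leaf. Nearest: P5.

== RESULT ==
15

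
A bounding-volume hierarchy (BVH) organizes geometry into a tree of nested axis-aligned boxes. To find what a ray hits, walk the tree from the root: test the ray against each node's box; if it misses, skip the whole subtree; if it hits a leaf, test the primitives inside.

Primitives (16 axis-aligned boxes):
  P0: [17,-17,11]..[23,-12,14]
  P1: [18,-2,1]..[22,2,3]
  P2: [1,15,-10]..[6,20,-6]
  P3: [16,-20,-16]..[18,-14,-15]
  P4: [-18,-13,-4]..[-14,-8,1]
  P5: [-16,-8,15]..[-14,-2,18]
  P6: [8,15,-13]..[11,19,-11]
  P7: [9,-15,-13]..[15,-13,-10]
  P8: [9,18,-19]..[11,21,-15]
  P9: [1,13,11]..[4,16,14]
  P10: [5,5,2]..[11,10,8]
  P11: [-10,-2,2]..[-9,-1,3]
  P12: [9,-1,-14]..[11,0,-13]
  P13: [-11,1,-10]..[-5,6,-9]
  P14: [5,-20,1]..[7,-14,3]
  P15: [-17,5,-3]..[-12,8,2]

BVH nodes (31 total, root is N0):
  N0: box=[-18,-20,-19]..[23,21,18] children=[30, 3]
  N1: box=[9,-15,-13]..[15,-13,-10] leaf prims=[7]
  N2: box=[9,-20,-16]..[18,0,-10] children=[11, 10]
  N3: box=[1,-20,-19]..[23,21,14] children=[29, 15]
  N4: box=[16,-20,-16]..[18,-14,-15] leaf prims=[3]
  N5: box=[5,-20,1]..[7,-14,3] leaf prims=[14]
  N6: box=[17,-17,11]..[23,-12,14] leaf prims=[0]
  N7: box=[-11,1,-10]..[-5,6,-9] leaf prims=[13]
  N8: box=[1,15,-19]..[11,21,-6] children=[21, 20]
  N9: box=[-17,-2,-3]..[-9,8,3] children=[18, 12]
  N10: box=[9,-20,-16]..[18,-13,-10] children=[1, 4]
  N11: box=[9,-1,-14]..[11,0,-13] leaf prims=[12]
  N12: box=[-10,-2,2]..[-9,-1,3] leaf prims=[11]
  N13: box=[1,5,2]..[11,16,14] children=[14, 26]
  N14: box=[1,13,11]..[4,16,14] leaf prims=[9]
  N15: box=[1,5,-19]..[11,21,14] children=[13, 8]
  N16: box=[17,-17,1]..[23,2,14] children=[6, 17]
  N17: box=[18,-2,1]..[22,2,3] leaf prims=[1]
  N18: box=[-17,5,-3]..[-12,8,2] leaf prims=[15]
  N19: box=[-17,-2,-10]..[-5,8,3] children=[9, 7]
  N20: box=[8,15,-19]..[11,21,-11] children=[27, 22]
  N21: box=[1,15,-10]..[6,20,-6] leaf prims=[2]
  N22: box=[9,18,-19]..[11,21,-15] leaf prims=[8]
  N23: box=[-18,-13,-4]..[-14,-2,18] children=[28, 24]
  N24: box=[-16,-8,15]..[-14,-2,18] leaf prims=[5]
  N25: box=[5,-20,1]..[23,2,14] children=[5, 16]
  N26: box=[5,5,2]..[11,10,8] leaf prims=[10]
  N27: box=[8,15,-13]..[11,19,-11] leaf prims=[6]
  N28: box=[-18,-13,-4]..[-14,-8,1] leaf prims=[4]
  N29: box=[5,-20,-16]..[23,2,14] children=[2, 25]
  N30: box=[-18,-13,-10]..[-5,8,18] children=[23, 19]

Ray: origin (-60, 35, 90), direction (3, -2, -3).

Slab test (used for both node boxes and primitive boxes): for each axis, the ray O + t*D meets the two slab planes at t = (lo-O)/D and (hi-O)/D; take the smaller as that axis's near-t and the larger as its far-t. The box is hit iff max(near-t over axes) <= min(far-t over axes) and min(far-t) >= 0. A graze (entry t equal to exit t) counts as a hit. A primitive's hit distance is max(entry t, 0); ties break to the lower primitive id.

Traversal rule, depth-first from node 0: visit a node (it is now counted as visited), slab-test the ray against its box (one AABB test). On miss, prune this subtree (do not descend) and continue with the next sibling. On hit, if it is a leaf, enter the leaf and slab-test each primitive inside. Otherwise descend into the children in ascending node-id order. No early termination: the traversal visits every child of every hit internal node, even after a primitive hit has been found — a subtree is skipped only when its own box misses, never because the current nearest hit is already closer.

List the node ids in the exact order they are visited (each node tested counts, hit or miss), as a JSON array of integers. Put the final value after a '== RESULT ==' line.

Traverse from the root:
N0 x:[14,83/3] y:[7,55/2] z:[24,109/3] -> hit [24,55/2], descend [3, 30]
  N3 x:[61/3,83/3] y:[7,55/2] z:[76/3,109/3] -> hit [76/3,55/2], descend [15, 29]
    N15 x:[61/3,71/3] y:[7,15] z:[76/3,109/3] -> miss, prune
    N29 x:[65/3,83/3] y:[33/2,55/2] z:[76/3,106/3] -> hit [76/3,55/2], descend [2, 25]
      N2 x:[23,26] y:[35/2,55/2] z:[100/3,106/3] -> miss, prune
      N25 x:[65/3,83/3] y:[33/2,55/2] z:[76/3,89/3] -> hit [76/3,55/2], descend [5, 16]
        N5 x:[65/3,67/3] y:[49/2,55/2] z:[29,89/3] -> miss, prune
        N16 x:[77/3,83/3] y:[33/2,26] z:[76/3,89/3] -> hit [77/3,26], descend [6, 17]
          N6 x:[77/3,83/3] y:[47/2,26] z:[76/3,79/3] -> hit [77/3,26] leaf, test {P0@t=77/3}
          N17 x:[26,82/3] y:[33/2,37/2] z:[29,89/3] -> miss, prune
  N30 x:[14,55/3] y:[27/2,24] z:[24,100/3] -> miss, prune

Summary -> nodes [0, 3, 15, 29, 2, 25, 5, 16, 6, 17, 30]; box-tests=11; leaf-entries=1; first=P0

== RESULT ==
[0, 3, 15, 29, 2, 25, 5, 16, 6, 17, 30]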